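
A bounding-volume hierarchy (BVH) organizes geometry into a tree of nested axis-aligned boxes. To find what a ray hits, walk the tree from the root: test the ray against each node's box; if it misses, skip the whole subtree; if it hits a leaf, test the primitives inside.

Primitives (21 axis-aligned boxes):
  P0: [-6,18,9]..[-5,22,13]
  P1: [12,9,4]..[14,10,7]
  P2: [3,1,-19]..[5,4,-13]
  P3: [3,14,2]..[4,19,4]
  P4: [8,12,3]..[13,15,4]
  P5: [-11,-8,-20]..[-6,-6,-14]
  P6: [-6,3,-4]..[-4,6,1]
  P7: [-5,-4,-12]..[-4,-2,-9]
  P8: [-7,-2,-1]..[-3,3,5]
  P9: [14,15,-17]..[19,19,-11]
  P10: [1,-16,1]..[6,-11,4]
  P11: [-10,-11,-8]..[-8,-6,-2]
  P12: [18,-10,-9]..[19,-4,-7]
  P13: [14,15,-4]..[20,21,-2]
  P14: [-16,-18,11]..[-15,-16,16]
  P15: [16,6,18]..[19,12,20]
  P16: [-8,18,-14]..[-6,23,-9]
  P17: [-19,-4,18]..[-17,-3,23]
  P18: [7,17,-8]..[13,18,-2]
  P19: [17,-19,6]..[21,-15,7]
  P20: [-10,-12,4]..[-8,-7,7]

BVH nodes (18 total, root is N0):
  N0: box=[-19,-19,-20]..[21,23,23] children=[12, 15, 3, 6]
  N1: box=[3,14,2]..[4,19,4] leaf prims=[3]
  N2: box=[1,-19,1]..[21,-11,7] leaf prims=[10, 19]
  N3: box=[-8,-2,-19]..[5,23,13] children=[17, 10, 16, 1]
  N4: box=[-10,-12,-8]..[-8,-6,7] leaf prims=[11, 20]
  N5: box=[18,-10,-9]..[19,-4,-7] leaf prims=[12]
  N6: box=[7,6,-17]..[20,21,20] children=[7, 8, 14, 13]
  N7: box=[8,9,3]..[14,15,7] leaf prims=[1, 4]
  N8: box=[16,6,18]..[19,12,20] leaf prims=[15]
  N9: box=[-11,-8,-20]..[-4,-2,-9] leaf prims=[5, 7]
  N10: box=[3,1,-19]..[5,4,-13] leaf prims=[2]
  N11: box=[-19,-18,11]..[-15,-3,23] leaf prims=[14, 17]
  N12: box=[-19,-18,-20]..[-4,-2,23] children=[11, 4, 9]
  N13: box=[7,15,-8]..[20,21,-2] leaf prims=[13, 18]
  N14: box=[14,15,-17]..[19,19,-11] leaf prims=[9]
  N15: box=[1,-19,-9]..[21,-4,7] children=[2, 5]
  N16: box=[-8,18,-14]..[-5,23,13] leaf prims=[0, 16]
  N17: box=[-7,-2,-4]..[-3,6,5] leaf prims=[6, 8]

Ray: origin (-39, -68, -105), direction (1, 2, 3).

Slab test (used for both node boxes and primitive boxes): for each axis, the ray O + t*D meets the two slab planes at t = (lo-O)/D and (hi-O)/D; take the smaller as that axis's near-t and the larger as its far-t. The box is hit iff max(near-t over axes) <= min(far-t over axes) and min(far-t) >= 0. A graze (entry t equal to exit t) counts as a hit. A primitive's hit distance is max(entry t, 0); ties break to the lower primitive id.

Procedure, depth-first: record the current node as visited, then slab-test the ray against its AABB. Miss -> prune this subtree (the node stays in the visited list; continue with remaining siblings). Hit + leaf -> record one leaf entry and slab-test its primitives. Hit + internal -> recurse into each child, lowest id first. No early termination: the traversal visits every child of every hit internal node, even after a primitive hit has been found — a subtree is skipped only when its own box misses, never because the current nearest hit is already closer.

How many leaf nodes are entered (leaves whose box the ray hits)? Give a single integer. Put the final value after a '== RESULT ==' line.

Walk:
N0 x:[20,60] y:[49/2,91/2] z:[85/3,128/3] -> hit [85/3,128/3], descend [3, 6, 12, 15]
  N3 x:[31,44] y:[33,91/2] z:[86/3,118/3] -> hit [33,118/3], descend [1, 10, 16, 17]
    N1 x:[42,43] y:[41,87/2] z:[107/3,109/3] -> miss, prune
    N10 x:[42,44] y:[69/2,36] z:[86/3,92/3] -> miss, prune
    N16 x:[31,34] y:[43,91/2] z:[91/3,118/3] -> miss, prune
    N17 x:[32,36] y:[33,37] z:[101/3,110/3] -> hit [101/3,36] leaf, test {P6(miss), P8@t=104/3}
  N6 x:[46,59] y:[37,89/2] z:[88/3,125/3] -> miss, prune
  N12 x:[20,35] y:[25,33] z:[85/3,128/3] -> hit [85/3,33], descend [4, 9, 11]
    N4 x:[29,31] y:[28,31] z:[97/3,112/3] -> miss, prune
    N9 x:[28,35] y:[30,33] z:[85/3,32] -> hit [30,32] leaf, test {P5@t=30, P7(miss)}
    N11 x:[20,24] y:[25,65/2] z:[116/3,128/3] -> miss, prune
  N15 x:[40,60] y:[49/2,32] z:[32,112/3] -> miss, prune

Visited [0, 3, 1, 10, 16, 17, 6, 12, 4, 9, 11, 15]. Tests: 12 box, 2 leaf. Nearest: P5.

== RESULT ==
2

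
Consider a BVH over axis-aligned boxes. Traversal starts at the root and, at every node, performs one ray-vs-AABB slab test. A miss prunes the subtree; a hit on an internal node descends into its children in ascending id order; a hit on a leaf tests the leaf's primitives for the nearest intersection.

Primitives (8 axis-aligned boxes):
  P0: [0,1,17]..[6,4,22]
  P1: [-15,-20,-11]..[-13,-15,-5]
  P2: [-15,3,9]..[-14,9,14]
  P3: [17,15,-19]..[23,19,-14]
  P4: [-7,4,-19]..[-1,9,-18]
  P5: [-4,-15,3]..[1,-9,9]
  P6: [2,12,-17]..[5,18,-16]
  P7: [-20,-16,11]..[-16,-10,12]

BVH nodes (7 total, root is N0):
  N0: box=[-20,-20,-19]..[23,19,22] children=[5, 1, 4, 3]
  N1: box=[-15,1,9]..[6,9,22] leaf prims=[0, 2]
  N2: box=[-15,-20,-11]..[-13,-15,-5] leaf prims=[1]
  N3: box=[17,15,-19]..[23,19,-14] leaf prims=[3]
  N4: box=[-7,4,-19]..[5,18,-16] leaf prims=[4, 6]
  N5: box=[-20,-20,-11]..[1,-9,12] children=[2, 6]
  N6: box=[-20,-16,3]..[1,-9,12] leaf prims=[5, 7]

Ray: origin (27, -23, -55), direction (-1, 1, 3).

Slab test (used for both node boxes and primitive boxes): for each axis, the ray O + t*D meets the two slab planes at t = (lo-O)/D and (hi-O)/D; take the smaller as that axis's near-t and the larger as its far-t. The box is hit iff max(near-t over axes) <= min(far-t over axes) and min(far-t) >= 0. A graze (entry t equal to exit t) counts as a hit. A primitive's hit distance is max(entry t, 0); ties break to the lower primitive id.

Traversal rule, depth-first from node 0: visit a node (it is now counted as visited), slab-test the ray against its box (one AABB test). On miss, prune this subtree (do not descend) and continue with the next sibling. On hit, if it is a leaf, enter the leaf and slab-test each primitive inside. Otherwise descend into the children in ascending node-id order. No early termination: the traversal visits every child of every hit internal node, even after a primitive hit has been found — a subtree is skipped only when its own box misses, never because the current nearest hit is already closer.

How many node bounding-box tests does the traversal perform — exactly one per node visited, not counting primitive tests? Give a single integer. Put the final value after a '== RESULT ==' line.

Walk:
N0 x:[4,47] y:[3,42] z:[12,77/3] -> hit [12,77/3], descend [1, 3, 4, 5]
  N1 x:[21,42] y:[24,32] z:[64/3,77/3] -> hit [24,77/3] leaf, test {P0@t=24, P2(miss)}
  N3 x:[4,10] y:[38,42] z:[12,41/3] -> miss, prune
  N4 x:[22,34] y:[27,41] z:[12,13] -> miss, prune
  N5 x:[26,47] y:[3,14] z:[44/3,67/3] -> miss, prune

Visited [0, 1, 3, 4, 5]. Tests: 5 box, 1 leaf. Nearest: P0.

== RESULT ==
5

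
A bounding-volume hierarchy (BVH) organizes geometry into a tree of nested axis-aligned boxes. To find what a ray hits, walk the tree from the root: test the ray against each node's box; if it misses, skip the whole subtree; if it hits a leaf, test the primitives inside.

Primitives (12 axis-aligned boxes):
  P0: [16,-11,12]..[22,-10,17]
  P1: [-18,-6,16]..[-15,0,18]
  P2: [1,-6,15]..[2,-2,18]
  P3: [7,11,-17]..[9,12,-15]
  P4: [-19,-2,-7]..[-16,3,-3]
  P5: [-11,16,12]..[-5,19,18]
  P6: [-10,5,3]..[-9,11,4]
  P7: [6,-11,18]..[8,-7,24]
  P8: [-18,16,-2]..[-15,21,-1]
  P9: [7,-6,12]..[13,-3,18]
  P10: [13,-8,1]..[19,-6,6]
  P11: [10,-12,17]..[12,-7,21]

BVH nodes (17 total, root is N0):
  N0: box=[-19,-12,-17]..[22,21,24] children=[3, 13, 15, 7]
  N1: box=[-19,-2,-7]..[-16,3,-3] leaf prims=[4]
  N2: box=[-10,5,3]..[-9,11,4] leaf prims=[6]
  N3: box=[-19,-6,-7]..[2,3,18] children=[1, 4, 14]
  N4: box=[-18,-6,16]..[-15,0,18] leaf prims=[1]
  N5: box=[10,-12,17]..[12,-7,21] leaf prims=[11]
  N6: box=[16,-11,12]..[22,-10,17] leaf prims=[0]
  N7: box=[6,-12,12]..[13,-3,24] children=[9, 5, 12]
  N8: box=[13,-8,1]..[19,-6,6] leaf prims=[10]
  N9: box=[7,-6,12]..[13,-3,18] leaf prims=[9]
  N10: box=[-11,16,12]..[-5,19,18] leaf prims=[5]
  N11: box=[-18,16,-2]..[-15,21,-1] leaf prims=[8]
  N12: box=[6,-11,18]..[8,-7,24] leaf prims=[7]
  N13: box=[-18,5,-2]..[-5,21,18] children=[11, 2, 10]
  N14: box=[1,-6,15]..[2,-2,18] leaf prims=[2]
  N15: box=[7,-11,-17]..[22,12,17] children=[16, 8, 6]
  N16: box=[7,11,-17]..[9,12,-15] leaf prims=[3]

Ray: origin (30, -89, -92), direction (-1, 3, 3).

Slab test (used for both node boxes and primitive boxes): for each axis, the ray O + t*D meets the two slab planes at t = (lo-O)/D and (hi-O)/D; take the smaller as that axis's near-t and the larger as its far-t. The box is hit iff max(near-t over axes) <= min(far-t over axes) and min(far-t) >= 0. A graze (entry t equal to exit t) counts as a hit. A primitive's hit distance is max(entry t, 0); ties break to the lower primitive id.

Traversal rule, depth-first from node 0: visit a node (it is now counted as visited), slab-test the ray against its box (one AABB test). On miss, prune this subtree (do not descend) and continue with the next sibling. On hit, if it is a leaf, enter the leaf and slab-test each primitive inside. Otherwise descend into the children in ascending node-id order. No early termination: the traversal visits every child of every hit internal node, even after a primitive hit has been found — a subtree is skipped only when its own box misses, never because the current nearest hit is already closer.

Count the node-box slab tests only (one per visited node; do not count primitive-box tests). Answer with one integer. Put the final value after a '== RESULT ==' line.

Trace the traversal:
N0 x:[8,49] y:[77/3,110/3] z:[25,116/3] -> hit [77/3,110/3], descend [3, 7, 13, 15]
  N3 x:[28,49] y:[83/3,92/3] z:[85/3,110/3] -> hit [85/3,92/3], descend [1, 4, 14]
    N1 x:[46,49] y:[29,92/3] z:[85/3,89/3] -> miss, prune
    N4 x:[45,48] y:[83/3,89/3] z:[36,110/3] -> miss, prune
    N14 x:[28,29] y:[83/3,29] z:[107/3,110/3] -> miss, prune
  N7 x:[17,24] y:[77/3,86/3] z:[104/3,116/3] -> miss, prune
  N13 x:[35,48] y:[94/3,110/3] z:[30,110/3] -> hit [35,110/3], descend [2, 10, 11]
    N2 x:[39,40] y:[94/3,100/3] z:[95/3,32] -> miss, prune
    N10 x:[35,41] y:[35,36] z:[104/3,110/3] -> hit [35,36] leaf, test {P5@t=35}
    N11 x:[45,48] y:[35,110/3] z:[30,91/3] -> miss, prune
  N15 x:[8,23] y:[26,101/3] z:[25,109/3] -> miss, prune

11 AABB tests over nodes [0, 3, 1, 4, 14, 7, 13, 2, 10, 11, 15]; 1 leaf entered; closest P5.

== RESULT ==
11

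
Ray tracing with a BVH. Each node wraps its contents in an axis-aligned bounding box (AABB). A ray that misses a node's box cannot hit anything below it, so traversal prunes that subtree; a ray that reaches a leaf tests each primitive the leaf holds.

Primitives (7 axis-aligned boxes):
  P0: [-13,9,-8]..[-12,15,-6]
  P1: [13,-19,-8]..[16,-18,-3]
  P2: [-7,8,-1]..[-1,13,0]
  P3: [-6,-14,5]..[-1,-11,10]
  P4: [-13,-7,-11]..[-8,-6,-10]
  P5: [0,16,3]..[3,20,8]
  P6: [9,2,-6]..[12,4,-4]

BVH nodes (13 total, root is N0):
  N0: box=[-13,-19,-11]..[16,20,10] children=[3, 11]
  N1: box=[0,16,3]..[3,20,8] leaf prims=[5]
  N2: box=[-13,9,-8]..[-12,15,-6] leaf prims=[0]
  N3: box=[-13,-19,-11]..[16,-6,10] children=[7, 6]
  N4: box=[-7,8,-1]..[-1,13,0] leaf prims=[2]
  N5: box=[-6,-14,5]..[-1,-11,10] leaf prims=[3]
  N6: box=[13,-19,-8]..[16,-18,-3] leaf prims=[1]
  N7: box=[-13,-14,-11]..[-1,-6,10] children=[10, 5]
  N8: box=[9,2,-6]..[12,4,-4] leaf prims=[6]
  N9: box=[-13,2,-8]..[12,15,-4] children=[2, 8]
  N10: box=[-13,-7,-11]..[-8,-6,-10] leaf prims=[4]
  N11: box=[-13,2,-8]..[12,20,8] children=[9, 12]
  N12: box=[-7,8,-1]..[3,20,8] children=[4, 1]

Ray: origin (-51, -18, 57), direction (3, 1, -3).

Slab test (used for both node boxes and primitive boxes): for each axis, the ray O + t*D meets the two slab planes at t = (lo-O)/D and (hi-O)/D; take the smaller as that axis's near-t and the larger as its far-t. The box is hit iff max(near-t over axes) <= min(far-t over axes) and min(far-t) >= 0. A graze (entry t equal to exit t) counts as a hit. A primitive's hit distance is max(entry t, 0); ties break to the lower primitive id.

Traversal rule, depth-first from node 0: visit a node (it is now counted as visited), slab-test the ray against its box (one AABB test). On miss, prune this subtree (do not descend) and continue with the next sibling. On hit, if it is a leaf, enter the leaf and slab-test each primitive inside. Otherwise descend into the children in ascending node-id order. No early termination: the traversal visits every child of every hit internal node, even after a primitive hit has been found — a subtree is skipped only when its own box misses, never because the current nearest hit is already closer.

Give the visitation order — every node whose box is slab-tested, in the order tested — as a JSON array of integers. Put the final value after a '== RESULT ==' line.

Traverse from the root:
N0 x:[38/3,67/3] y:[-1,38] z:[47/3,68/3] -> hit [47/3,67/3], descend [3, 11]
  N3 x:[38/3,67/3] y:[-1,12] z:[47/3,68/3] -> miss, prune
  N11 x:[38/3,21] y:[20,38] z:[49/3,65/3] -> hit [20,21], descend [9, 12]
    N9 x:[38/3,21] y:[20,33] z:[61/3,65/3] -> hit [61/3,21], descend [2, 8]
      N2 x:[38/3,13] y:[27,33] z:[21,65/3] -> miss, prune
      N8 x:[20,21] y:[20,22] z:[61/3,21] -> hit [61/3,21] leaf, test {P6@t=61/3}
    N12 x:[44/3,18] y:[26,38] z:[49/3,58/3] -> miss, prune

order=[0, 3, 11, 9, 2, 8, 12]  |boxes|=7  |leaves|=1  hit=P6

== RESULT ==
[0, 3, 11, 9, 2, 8, 12]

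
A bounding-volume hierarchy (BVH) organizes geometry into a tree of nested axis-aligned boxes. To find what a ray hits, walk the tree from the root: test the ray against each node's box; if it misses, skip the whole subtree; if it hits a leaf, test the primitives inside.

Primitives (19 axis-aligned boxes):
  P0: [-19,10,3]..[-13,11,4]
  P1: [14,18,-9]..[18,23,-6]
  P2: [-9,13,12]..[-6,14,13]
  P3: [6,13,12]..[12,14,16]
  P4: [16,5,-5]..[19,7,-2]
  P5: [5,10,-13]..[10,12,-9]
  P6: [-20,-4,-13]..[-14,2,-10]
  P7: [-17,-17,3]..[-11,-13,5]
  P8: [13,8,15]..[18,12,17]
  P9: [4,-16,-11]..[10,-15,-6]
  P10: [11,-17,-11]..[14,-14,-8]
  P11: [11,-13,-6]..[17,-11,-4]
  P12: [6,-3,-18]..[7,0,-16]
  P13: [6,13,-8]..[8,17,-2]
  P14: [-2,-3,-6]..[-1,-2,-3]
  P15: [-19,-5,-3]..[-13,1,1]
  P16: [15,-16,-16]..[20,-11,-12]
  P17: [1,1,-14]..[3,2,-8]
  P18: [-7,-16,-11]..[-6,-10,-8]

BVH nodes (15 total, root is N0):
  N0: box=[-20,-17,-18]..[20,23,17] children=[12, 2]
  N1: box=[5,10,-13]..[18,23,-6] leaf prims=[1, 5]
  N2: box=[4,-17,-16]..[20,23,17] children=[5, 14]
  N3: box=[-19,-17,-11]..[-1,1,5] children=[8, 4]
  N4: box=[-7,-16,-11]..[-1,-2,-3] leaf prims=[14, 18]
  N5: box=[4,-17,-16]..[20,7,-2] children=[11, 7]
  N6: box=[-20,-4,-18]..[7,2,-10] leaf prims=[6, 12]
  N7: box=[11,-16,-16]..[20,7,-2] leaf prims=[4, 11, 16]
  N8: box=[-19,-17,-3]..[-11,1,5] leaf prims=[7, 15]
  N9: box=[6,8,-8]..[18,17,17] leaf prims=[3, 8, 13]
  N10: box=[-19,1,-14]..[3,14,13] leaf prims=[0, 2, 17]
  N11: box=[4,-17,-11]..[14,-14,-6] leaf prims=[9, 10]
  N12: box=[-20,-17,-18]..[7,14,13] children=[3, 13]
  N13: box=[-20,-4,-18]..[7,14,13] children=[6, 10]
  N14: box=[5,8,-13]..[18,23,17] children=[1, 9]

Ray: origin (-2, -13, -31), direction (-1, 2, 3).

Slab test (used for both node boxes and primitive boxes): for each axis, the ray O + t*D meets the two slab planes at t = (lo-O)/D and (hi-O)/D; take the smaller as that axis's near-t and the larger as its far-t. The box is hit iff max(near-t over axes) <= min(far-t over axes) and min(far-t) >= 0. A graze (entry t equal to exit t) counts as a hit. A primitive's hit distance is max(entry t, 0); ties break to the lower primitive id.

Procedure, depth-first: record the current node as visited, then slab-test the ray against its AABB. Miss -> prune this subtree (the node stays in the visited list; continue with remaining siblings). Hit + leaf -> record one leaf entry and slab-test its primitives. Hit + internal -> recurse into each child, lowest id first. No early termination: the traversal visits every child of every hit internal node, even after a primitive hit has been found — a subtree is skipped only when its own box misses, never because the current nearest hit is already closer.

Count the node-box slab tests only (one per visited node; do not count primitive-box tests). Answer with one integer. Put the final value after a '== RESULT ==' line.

Walk:
N0 x:[-22,18] y:[-2,18] z:[13/3,16] -> hit [13/3,16], descend [2, 12]
  N2 x:[-22,-6] y:[-2,18] z:[5,16] -> miss, prune
  N12 x:[-9,18] y:[-2,27/2] z:[13/3,44/3] -> hit [13/3,27/2], descend [3, 13]
    N3 x:[-1,17] y:[-2,7] z:[20/3,12] -> hit [20/3,7], descend [4, 8]
      N4 x:[-1,5] y:[-3/2,11/2] z:[20/3,28/3] -> miss, prune
      N8 x:[9,17] y:[-2,7] z:[28/3,12] -> miss, prune
    N13 x:[-9,18] y:[9/2,27/2] z:[13/3,44/3] -> hit [9/2,27/2], descend [6, 10]
      N6 x:[-9,18] y:[9/2,15/2] z:[13/3,7] -> hit [9/2,7] leaf, test {P6(miss), P12(miss)}
      N10 x:[-5,17] y:[7,27/2] z:[17/3,44/3] -> hit [7,27/2] leaf, test {P0@t=23/2, P2(miss), P17(miss)}

Visited [0, 2, 12, 3, 4, 8, 13, 6, 10]. Tests: 9 box, 2 leaf. Nearest: P0.

== RESULT ==
9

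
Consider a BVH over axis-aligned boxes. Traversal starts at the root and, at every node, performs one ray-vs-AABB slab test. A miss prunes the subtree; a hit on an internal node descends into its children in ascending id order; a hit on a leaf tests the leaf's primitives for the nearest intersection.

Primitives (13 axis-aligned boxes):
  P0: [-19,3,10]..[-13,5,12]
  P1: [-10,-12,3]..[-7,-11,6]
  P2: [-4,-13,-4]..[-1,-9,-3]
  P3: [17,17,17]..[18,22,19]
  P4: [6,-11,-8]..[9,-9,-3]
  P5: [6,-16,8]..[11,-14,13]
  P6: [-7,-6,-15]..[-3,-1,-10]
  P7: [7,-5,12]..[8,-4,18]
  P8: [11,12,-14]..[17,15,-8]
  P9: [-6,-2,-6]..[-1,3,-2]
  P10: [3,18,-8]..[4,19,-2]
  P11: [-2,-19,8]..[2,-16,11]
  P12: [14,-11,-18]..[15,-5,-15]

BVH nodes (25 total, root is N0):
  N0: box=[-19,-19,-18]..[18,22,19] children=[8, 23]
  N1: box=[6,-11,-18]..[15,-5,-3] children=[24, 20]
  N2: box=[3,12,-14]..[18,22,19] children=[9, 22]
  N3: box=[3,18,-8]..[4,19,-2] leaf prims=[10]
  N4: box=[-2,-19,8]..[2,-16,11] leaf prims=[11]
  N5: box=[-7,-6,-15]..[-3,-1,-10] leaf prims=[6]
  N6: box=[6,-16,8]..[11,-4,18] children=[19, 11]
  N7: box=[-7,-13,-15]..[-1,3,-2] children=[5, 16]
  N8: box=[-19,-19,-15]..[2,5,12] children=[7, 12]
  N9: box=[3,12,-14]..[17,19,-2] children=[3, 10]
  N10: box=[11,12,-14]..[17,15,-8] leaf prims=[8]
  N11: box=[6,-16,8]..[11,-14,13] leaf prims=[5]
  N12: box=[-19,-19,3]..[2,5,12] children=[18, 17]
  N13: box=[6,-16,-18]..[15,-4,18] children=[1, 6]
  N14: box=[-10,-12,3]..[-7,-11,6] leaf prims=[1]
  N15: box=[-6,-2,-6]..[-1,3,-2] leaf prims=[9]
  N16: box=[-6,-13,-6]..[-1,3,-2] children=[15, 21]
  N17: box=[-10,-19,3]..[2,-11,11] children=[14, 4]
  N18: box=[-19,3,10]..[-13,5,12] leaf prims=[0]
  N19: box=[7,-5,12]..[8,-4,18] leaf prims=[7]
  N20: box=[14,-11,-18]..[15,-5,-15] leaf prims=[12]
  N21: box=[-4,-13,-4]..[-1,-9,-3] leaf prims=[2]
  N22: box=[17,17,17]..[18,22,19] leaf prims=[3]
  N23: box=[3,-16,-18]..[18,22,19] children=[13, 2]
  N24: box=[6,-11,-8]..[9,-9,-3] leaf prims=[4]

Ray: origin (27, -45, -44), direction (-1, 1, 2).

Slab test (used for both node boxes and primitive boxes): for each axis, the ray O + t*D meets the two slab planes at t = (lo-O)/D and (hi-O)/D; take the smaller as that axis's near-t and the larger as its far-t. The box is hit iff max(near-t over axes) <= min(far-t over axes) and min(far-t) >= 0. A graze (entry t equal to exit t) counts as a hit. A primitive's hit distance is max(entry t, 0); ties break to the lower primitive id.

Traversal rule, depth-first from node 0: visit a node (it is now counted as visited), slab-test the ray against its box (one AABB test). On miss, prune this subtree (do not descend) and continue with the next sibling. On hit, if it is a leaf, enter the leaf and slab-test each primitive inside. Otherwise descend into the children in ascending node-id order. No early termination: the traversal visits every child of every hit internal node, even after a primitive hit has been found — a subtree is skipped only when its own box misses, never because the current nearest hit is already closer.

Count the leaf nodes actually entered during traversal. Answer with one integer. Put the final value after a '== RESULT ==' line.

Walk:
N0 x:[9,46] y:[26,67] z:[13,63/2] -> hit [26,63/2], descend [8, 23]
  N8 x:[25,46] y:[26,50] z:[29/2,28] -> hit [26,28], descend [7, 12]
    N7 x:[28,34] y:[32,48] z:[29/2,21] -> miss, prune
    N12 x:[25,46] y:[26,50] z:[47/2,28] -> hit [26,28], descend [17, 18]
      N17 x:[25,37] y:[26,34] z:[47/2,55/2] -> hit [26,55/2], descend [4, 14]
        N4 x:[25,29] y:[26,29] z:[26,55/2] -> hit [26,55/2] leaf, test {P11@t=26}
        N14 x:[34,37] y:[33,34] z:[47/2,25] -> miss, prune
      N18 x:[40,46] y:[48,50] z:[27,28] -> miss, prune
  N23 x:[9,24] y:[29,67] z:[13,63/2] -> miss, prune

Visited [0, 8, 7, 12, 17, 4, 14, 18, 23]. Tests: 9 box, 1 leaf. Nearest: P11.

== RESULT ==
1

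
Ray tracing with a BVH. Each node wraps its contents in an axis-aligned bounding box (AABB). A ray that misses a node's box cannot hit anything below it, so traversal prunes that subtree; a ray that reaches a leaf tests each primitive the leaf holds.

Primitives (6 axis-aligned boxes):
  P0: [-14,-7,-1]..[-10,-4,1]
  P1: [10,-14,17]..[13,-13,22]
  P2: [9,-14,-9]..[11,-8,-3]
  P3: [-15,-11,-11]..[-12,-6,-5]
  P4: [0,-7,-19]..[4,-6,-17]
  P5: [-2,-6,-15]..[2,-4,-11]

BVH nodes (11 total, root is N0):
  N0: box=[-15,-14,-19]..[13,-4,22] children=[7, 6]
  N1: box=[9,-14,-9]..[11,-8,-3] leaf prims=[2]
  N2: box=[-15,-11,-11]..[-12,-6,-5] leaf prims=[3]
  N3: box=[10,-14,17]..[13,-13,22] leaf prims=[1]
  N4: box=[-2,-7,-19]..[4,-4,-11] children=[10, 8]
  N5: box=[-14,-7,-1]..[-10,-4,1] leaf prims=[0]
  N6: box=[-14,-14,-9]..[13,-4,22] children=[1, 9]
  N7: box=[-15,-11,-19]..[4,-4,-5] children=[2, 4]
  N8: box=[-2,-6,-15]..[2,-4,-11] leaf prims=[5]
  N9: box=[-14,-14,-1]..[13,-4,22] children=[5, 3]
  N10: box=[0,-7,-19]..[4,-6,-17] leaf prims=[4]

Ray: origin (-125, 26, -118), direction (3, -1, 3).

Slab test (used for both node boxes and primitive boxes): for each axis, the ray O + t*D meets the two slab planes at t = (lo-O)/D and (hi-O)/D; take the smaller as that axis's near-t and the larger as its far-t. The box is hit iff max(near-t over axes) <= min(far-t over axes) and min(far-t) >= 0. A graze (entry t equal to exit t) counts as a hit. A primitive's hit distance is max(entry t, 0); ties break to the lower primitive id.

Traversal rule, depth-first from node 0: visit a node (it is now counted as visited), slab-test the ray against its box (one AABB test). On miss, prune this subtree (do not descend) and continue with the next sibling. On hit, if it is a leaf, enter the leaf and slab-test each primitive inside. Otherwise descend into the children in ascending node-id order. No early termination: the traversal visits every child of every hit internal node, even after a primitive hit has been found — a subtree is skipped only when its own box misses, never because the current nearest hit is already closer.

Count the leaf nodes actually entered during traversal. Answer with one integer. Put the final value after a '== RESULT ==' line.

Traverse from the root:
N0 x:[110/3,46] y:[30,40] z:[33,140/3] -> hit [110/3,40], descend [6, 7]
  N6 x:[37,46] y:[30,40] z:[109/3,140/3] -> hit [37,40], descend [1, 9]
    N1 x:[134/3,136/3] y:[34,40] z:[109/3,115/3] -> miss, prune
    N9 x:[37,46] y:[30,40] z:[39,140/3] -> hit [39,40], descend [3, 5]
      N3 x:[45,46] y:[39,40] z:[45,140/3] -> miss, prune
      N5 x:[37,115/3] y:[30,33] z:[39,119/3] -> miss, prune
  N7 x:[110/3,43] y:[30,37] z:[33,113/3] -> hit [110/3,37], descend [2, 4]
    N2 x:[110/3,113/3] y:[32,37] z:[107/3,113/3] -> hit [110/3,37] leaf, test {P3@t=110/3}
    N4 x:[41,43] y:[30,33] z:[33,107/3] -> miss, prune

Visited [0, 6, 1, 9, 3, 5, 7, 2, 4]. Tests: 9 box, 1 leaf. Nearest: P3.

== RESULT ==
1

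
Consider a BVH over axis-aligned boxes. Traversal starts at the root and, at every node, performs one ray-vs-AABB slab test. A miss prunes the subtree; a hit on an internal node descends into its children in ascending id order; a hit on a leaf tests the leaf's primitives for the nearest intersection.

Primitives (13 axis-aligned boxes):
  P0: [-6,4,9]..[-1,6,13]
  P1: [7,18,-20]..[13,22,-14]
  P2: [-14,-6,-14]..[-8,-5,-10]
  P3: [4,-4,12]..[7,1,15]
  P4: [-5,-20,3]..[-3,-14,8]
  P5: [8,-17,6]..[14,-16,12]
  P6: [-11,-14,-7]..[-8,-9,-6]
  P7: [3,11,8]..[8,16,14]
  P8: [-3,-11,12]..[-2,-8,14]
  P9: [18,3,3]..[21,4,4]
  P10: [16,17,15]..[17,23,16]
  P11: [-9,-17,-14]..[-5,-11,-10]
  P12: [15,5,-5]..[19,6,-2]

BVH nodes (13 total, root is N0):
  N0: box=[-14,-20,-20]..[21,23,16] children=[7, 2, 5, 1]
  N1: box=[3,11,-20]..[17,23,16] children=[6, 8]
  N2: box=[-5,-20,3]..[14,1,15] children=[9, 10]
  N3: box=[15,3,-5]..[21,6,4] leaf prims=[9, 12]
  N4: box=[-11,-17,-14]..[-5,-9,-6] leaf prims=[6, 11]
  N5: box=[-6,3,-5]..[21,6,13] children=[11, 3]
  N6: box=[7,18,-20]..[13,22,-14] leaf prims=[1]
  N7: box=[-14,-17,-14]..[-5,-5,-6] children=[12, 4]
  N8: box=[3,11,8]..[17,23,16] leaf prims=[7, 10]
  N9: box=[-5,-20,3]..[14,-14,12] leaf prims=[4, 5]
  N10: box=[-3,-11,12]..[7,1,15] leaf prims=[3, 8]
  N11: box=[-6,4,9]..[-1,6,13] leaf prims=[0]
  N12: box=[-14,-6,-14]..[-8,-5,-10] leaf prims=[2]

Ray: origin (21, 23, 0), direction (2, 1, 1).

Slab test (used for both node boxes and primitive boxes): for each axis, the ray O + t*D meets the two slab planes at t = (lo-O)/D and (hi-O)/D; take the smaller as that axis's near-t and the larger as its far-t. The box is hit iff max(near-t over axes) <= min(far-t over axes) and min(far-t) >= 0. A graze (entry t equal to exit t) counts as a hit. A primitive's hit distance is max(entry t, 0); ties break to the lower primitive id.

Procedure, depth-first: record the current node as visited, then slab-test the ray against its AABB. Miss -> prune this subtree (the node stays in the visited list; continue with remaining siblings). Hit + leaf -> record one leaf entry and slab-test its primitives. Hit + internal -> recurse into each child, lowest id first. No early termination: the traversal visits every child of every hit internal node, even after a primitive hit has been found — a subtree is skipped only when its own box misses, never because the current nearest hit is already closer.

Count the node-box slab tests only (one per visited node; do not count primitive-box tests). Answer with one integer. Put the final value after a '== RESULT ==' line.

Traverse from the root:
N0 x:[-35/2,0] y:[-43,0] z:[-20,16] -> hit [-35/2,0], descend [1, 2, 5, 7]
  N1 x:[-9,-2] y:[-12,0] z:[-20,16] -> miss, prune
  N2 x:[-13,-7/2] y:[-43,-22] z:[3,15] -> miss, prune
  N5 x:[-27/2,0] y:[-20,-17] z:[-5,13] -> miss, prune
  N7 x:[-35/2,-13] y:[-40,-28] z:[-14,-6] -> miss, prune

Summary -> nodes [0, 1, 2, 5, 7]; box-tests=5; leaf-entries=0; first=miss

== RESULT ==
5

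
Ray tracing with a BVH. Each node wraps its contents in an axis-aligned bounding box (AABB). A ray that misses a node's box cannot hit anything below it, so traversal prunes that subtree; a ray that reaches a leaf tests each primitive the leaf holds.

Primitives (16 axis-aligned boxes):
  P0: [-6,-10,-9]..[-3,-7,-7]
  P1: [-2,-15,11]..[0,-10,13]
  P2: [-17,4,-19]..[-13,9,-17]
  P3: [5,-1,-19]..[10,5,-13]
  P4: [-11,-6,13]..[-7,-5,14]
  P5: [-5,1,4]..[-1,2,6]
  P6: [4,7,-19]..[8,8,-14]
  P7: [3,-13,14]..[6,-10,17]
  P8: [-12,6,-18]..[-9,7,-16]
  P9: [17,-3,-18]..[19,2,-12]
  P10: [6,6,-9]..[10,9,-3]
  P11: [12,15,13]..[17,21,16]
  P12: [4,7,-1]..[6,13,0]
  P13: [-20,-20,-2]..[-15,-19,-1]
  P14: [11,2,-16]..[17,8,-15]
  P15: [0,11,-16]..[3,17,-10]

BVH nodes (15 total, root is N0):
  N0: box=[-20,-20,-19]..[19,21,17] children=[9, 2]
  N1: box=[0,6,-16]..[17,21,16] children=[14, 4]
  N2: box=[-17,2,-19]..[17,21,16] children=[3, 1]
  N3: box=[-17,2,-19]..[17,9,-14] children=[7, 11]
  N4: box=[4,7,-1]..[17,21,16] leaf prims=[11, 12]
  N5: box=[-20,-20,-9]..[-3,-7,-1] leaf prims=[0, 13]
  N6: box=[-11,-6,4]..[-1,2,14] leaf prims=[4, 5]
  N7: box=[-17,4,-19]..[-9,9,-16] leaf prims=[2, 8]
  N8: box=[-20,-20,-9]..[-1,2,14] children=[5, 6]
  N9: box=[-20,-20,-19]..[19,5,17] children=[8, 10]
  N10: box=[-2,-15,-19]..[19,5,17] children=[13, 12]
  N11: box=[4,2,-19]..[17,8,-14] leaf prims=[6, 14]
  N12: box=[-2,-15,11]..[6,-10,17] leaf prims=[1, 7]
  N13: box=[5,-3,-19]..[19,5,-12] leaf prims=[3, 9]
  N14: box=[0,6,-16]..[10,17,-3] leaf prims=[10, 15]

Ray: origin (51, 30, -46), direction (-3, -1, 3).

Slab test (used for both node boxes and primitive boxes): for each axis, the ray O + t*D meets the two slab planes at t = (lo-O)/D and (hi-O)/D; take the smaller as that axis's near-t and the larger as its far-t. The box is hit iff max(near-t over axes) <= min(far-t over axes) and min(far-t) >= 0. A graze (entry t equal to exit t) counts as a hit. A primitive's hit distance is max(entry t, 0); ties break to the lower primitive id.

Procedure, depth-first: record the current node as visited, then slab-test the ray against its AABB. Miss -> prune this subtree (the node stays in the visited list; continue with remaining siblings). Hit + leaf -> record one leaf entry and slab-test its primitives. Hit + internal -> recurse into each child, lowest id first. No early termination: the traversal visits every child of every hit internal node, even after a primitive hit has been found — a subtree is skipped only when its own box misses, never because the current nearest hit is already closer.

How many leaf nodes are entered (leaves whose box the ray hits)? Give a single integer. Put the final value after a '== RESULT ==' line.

Walk:
N0 x:[32/3,71/3] y:[9,50] z:[9,21] -> hit [32/3,21], descend [2, 9]
  N2 x:[34/3,68/3] y:[9,28] z:[9,62/3] -> hit [34/3,62/3], descend [1, 3]
    N1 x:[34/3,17] y:[9,24] z:[10,62/3] -> hit [34/3,17], descend [4, 14]
      N4 x:[34/3,47/3] y:[9,23] z:[15,62/3] -> hit [15,47/3] leaf, test {P11(miss), P12(miss)}
      N14 x:[41/3,17] y:[13,24] z:[10,43/3] -> hit [41/3,43/3] leaf, test {P10(miss), P15(miss)}
    N3 x:[34/3,68/3] y:[21,28] z:[9,32/3] -> miss, prune
  N9 x:[32/3,71/3] y:[25,50] z:[9,21] -> miss, prune

Summary -> nodes [0, 2, 1, 4, 14, 3, 9]; box-tests=7; leaf-entries=2; first=miss

== RESULT ==
2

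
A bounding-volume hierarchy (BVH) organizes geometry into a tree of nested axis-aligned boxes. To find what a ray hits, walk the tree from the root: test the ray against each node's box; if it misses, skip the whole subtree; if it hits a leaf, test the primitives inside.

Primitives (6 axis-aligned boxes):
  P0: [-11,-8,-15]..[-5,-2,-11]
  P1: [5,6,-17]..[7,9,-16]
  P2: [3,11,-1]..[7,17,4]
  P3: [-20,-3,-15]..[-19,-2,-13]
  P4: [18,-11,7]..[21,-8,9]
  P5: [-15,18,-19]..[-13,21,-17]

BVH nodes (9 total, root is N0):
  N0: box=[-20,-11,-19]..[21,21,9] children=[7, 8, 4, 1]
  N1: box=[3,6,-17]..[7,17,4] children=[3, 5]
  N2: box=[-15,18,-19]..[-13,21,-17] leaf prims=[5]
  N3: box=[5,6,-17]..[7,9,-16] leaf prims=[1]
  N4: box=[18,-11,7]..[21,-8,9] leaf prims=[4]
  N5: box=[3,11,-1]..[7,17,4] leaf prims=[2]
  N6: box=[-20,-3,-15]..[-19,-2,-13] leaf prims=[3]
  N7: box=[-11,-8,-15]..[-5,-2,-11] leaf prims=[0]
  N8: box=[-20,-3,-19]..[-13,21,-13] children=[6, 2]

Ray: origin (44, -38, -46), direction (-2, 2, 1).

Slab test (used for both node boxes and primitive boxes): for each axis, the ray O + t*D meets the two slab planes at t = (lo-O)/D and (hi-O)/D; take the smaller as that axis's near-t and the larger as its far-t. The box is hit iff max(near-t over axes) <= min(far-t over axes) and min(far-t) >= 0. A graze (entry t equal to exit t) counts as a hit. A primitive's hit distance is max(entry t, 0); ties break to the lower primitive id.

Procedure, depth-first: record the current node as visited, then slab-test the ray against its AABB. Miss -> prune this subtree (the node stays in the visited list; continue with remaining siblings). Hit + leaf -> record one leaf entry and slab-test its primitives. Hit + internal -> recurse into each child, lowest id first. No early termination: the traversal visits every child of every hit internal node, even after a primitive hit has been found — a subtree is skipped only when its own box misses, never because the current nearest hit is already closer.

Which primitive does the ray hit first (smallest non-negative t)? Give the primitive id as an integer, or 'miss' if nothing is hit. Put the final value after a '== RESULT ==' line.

Walk:
N0 x:[23/2,32] y:[27/2,59/2] z:[27,55] -> hit [27,59/2], descend [1, 4, 7, 8]
  N1 x:[37/2,41/2] y:[22,55/2] z:[29,50] -> miss, prune
  N4 x:[23/2,13] y:[27/2,15] z:[53,55] -> miss, prune
  N7 x:[49/2,55/2] y:[15,18] z:[31,35] -> miss, prune
  N8 x:[57/2,32] y:[35/2,59/2] z:[27,33] -> hit [57/2,59/2], descend [2, 6]
    N2 x:[57/2,59/2] y:[28,59/2] z:[27,29] -> hit [57/2,29] leaf, test {P5@t=57/2}
    N6 x:[63/2,32] y:[35/2,18] z:[31,33] -> miss, prune

Visited [0, 1, 4, 7, 8, 2, 6]. Tests: 7 box, 1 leaf. Nearest: P5.

== RESULT ==
5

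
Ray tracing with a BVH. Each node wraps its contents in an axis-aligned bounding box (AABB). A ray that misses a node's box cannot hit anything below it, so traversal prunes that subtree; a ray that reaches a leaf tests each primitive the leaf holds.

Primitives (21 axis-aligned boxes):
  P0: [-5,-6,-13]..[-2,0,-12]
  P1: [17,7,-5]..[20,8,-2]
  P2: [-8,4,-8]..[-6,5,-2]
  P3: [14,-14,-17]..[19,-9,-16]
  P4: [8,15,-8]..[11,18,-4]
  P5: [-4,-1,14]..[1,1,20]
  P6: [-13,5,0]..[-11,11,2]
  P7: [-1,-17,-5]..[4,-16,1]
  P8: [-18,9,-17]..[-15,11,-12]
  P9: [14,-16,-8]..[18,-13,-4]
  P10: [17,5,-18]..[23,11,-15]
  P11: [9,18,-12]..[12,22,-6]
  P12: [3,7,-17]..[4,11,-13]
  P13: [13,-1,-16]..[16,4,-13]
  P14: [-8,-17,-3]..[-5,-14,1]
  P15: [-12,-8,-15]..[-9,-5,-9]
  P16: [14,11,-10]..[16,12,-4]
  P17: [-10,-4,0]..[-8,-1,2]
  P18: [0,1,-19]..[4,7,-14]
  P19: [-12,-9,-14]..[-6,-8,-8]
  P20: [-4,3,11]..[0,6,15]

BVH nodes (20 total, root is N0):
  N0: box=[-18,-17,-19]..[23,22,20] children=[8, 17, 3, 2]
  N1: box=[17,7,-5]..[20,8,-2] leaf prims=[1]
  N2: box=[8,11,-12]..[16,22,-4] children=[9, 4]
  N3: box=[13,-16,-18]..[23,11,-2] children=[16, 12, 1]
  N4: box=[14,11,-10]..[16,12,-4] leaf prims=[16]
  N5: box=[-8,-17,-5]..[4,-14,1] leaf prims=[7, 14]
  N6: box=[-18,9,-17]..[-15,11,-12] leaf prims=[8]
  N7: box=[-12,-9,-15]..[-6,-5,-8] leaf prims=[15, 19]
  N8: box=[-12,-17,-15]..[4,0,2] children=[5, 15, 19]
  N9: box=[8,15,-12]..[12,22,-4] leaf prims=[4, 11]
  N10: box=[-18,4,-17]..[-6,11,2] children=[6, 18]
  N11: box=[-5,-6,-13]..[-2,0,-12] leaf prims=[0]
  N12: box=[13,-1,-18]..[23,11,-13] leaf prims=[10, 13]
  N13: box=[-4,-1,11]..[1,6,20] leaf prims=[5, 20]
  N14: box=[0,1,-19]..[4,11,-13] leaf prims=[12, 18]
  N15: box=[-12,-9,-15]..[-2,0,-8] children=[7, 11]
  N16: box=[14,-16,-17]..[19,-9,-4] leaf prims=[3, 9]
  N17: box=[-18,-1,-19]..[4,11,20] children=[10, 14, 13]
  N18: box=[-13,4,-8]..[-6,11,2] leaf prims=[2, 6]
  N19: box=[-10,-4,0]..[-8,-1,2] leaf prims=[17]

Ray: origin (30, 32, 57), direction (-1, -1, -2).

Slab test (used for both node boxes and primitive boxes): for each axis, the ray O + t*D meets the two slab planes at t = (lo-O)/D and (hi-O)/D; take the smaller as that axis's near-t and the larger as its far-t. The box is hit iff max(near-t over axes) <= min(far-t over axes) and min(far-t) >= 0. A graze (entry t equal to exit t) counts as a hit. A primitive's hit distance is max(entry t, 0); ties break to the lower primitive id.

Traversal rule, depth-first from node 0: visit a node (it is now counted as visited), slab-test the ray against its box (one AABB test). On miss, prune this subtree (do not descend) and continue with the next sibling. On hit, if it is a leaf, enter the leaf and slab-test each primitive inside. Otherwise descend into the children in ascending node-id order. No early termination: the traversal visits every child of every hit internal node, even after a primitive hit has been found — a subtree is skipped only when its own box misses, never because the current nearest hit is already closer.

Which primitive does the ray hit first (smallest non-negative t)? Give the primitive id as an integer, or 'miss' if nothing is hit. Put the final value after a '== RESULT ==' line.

Traverse from the root:
N0 x:[7,48] y:[10,49] z:[37/2,38] -> hit [37/2,38], descend [2, 3, 8, 17]
  N2 x:[14,22] y:[10,21] z:[61/2,69/2] -> miss, prune
  N3 x:[7,17] y:[21,48] z:[59/2,75/2] -> miss, prune
  N8 x:[26,42] y:[32,49] z:[55/2,36] -> hit [32,36], descend [5, 15, 19]
    N5 x:[26,38] y:[46,49] z:[28,31] -> miss, prune
    N15 x:[32,42] y:[32,41] z:[65/2,36] -> hit [65/2,36], descend [7, 11]
      N7 x:[36,42] y:[37,41] z:[65/2,36] -> miss, prune
      N11 x:[32,35] y:[32,38] z:[69/2,35] -> hit [69/2,35] leaf, test {P0@t=69/2}
    N19 x:[38,40] y:[33,36] z:[55/2,57/2] -> miss, prune
  N17 x:[26,48] y:[21,33] z:[37/2,38] -> hit [26,33], descend [10, 13, 14]
    N10 x:[36,48] y:[21,28] z:[55/2,37] -> miss, prune
    N13 x:[29,34] y:[26,33] z:[37/2,23] -> miss, prune
    N14 x:[26,30] y:[21,31] z:[35,38] -> miss, prune

order=[0, 2, 3, 8, 5, 15, 7, 11, 19, 17, 10, 13, 14]  |boxes|=13  |leaves|=1  hit=P0

== RESULT ==
0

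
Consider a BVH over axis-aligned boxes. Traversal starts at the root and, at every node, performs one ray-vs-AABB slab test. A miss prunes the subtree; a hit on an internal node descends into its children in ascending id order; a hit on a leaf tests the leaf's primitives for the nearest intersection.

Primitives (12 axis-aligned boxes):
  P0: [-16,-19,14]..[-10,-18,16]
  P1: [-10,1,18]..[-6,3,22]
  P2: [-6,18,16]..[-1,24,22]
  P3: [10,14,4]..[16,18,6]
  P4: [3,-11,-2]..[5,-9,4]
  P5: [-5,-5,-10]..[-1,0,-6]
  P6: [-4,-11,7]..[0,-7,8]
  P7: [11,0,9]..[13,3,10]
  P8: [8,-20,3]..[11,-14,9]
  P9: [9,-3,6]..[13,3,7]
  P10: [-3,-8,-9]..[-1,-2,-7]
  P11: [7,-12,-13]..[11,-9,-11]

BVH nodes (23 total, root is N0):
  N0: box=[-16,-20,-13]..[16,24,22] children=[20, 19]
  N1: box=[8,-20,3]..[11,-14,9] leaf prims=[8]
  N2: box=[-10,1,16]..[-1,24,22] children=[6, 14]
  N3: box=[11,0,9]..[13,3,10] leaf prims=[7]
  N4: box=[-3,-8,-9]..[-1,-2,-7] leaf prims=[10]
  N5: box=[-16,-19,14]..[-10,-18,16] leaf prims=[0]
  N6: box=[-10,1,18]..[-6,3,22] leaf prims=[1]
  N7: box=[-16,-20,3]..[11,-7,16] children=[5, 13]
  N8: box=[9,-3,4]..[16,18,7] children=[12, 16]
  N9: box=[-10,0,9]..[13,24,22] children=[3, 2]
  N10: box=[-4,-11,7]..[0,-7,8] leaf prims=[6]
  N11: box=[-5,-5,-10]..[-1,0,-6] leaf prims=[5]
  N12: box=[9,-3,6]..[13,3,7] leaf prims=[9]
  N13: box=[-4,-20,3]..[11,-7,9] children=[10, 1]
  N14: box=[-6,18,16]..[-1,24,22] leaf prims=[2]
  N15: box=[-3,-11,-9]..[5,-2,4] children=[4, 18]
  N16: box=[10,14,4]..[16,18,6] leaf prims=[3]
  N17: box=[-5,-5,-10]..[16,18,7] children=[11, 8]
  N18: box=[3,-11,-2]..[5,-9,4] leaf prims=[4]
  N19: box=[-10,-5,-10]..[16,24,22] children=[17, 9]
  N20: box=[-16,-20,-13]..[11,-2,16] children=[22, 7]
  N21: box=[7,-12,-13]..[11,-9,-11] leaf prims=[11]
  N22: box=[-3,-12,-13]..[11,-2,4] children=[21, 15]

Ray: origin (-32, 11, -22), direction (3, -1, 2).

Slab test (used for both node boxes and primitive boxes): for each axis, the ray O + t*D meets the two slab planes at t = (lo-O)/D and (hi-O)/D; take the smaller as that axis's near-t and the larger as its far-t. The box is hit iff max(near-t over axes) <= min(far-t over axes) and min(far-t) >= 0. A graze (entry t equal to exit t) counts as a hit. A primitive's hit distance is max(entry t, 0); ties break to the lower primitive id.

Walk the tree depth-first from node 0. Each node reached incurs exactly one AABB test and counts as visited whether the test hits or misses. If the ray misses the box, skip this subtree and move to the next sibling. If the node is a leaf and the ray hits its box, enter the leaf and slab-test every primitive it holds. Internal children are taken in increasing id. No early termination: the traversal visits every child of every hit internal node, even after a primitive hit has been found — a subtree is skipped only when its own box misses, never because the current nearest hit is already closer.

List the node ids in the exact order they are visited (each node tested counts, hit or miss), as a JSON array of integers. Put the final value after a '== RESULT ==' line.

Traverse from the root:
N0 x:[16/3,16] y:[-13,31] z:[9/2,22] -> hit [16/3,16], descend [19, 20]
  N19 x:[22/3,16] y:[-13,16] z:[6,22] -> hit [22/3,16], descend [9, 17]
    N9 x:[22/3,15] y:[-13,11] z:[31/2,22] -> miss, prune
    N17 x:[9,16] y:[-7,16] z:[6,29/2] -> hit [9,29/2], descend [8, 11]
      N8 x:[41/3,16] y:[-7,14] z:[13,29/2] -> hit [41/3,14], descend [12, 16]
        N12 x:[41/3,15] y:[8,14] z:[14,29/2] -> hit [14,14] leaf, test {P9@t=14}
        N16 x:[14,16] y:[-7,-3] z:[13,14] -> miss, prune
      N11 x:[9,31/3] y:[11,16] z:[6,8] -> miss, prune
  N20 x:[16/3,43/3] y:[13,31] z:[9/2,19] -> hit [13,43/3], descend [7, 22]
    N7 x:[16/3,43/3] y:[18,31] z:[25/2,19] -> miss, prune
    N22 x:[29/3,43/3] y:[13,23] z:[9/2,13] -> hit [13,13], descend [15, 21]
      N15 x:[29/3,37/3] y:[13,22] z:[13/2,13] -> miss, prune
      N21 x:[13,43/3] y:[20,23] z:[9/2,11/2] -> miss, prune

order=[0, 19, 9, 17, 8, 12, 16, 11, 20, 7, 22, 15, 21]  |boxes|=13  |leaves|=1  hit=P9

== RESULT ==
[0, 19, 9, 17, 8, 12, 16, 11, 20, 7, 22, 15, 21]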